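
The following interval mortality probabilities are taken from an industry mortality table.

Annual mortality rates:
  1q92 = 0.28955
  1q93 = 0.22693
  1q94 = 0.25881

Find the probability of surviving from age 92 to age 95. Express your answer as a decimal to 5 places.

0.40708

Survival from 92 to 95 is the product of surviving each interval: (1 − 0.28955) × (1 − 0.22693) × (1 − 0.25881).
= 0.71045 × 0.77307 × 0.74119 = 0.407082.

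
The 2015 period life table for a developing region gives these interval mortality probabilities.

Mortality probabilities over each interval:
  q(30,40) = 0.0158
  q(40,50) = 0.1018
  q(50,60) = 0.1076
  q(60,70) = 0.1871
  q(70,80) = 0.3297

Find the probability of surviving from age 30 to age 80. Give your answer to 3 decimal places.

Survival from 30 to 80 is the product of surviving each interval: (1 − 0.0158) × (1 − 0.1018) × (1 − 0.1076) × (1 − 0.1871) × (1 − 0.3297).
= 0.9842 × 0.8982 × 0.8924 × 0.8129 × 0.6703 = 0.429855.

0.430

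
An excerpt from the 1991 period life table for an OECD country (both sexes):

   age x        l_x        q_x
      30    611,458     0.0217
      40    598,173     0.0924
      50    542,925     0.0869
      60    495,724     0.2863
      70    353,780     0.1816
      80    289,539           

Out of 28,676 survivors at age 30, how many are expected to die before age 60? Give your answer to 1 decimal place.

5427.7

The relevant probability is 1 − 495,724/611,458 = 0.189275.
Expected number = 28,676 × 0.189275 = 5427.7.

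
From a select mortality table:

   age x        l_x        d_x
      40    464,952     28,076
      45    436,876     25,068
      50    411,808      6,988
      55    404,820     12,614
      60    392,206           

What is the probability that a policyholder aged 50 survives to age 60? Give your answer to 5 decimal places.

0.95240

We want 10p50 = l_60/l_50.
The conditional survival probability is l_60/l_50 = 392,206/411,808 = 0.952400.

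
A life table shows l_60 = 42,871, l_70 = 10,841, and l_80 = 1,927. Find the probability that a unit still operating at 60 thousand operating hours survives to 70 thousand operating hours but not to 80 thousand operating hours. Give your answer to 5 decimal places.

0.20793

This is the probability of reaching 70 but not 80, conditional on being operational at 60: (l_70 − l_80) / l_60.
= (10,841 − 1,927) / 42,871 = 8,914 / 42,871 = 0.207926.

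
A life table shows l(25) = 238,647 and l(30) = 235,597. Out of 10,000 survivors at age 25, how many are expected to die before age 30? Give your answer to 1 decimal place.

127.8

The relevant probability is 1 − 235,597/238,647 = 0.012780.
Expected number = 10,000 × 0.012780 = 127.8.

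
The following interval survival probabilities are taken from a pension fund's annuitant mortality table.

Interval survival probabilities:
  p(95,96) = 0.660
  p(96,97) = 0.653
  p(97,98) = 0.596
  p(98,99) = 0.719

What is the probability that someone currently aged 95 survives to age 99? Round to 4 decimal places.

0.1847

P(survive 95→99) = 0.660 × 0.653 × 0.596 × 0.719.
= 0.184685.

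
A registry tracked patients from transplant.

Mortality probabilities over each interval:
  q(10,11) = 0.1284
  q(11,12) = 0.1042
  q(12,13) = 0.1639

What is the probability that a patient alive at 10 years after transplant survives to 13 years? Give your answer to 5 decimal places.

Chaining the interval survival probabilities: (1 − 0.1284) × (1 − 0.1042) × (1 − 0.1639).
= 0.8716 × 0.8958 × 0.8361 = 0.652810.

0.65281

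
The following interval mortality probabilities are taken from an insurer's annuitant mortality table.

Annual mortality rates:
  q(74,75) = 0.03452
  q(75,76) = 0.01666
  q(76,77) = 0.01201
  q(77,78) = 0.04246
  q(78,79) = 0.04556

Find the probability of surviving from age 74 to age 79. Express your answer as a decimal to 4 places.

0.8572

The overall survival probability is (1 − 0.03452) × (1 − 0.01666) × (1 − 0.01201) × (1 − 0.04246) × (1 − 0.04556).
= 0.96548 × 0.98334 × 0.98799 × 0.95754 × 0.95444 = 0.857245.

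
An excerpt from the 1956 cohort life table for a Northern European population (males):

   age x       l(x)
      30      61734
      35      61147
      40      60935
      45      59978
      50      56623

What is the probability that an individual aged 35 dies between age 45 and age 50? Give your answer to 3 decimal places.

This is the probability of reaching 45 but not 50, conditional on being alive at 35: (l(45) − l(50)) / l(35).
= (59978 − 56623) / 61147 = 3355 / 61147 = 0.054868.

0.055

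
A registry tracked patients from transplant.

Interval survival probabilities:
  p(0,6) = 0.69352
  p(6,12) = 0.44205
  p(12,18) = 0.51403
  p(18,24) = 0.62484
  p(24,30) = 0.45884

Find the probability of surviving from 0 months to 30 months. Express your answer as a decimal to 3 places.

0.045

P(survive 0→30) = 0.69352 × 0.44205 × 0.51403 × 0.62484 × 0.45884.
= 0.045180.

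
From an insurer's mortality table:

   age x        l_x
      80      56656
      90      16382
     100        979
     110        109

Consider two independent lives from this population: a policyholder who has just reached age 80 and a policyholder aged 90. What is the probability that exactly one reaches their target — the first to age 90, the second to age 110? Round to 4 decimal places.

0.2920

p₁ = l_90/l_80 = 16382/56656 = 0.289149; p₂ = l_110/l_90 = 109/16382 = 0.006654.
P(exactly one) = p₁(1−p₂) + (1−p₁)p₂ = 0.287225 + 0.004730 = 0.291955.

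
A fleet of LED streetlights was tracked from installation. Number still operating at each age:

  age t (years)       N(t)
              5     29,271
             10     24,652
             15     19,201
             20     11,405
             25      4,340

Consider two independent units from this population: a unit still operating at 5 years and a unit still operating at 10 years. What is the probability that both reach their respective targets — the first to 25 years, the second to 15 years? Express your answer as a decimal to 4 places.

0.1155

p₁ = N(25)/N(5) = 4,340/29,271 = 0.148270; p₂ = N(15)/N(10) = 19,201/24,652 = 0.778882.
P(both) = p₁ × p₂ = 0.148270 × 0.778882 = 0.115485.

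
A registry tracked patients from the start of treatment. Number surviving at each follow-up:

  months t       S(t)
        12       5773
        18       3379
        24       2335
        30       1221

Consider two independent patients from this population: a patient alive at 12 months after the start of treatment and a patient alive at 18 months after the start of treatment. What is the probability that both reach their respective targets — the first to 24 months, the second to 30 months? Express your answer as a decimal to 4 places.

0.1462

p₁ = S(24)/S(12) = 2335/5773 = 0.404469; p₂ = S(30)/S(18) = 1221/3379 = 0.361350.
P(both) = p₁ × p₂ = 0.404469 × 0.361350 = 0.146155.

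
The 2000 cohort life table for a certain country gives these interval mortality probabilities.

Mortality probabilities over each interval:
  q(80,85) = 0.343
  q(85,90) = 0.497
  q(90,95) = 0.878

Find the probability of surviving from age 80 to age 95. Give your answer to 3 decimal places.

Chaining the interval survival probabilities: (1 − 0.343) × (1 − 0.497) × (1 − 0.878).
= 0.657 × 0.503 × 0.122 = 0.040317.

0.040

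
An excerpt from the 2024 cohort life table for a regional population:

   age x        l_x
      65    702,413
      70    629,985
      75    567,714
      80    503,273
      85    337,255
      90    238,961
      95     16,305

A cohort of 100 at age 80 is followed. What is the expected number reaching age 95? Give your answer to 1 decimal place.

3.2

The relevant probability is 16,305/503,273 = 0.032398.
Expected number = 100 × 0.032398 = 3.2.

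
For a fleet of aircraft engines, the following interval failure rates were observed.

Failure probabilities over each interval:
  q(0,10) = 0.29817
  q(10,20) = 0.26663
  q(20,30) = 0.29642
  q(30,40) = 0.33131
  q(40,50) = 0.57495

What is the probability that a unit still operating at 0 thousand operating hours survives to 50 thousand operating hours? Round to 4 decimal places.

0.1029

Chaining the interval survival probabilities: (1 − 0.29817) × (1 − 0.26663) × (1 − 0.29642) × (1 − 0.33131) × (1 − 0.57495).
= 0.70183 × 0.73337 × 0.70358 × 0.66869 × 0.42505 = 0.102928.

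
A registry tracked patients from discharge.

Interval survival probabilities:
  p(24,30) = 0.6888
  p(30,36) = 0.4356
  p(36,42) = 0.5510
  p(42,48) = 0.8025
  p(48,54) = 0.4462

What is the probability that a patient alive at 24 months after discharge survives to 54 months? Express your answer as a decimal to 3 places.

Survival from 24 to 54 is the product of surviving each interval: 0.6888 × 0.4356 × 0.5510 × 0.8025 × 0.4462.
= 0.059198.

0.059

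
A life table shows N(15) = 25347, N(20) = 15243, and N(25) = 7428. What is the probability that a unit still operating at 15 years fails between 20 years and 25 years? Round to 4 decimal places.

0.3083

This is the probability of reaching 20 but not 25, conditional on being operational at 15: (N(20) − N(25)) / N(15).
= (15243 − 7428) / 25347 = 7815 / 25347 = 0.308321.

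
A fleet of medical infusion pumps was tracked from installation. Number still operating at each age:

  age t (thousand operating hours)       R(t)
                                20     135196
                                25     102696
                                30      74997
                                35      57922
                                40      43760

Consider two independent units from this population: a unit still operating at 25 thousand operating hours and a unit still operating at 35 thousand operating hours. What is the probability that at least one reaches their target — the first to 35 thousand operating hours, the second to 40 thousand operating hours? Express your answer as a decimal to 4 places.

0.8934

p₁ = R(35)/R(25) = 57922/102696 = 0.564014; p₂ = R(40)/R(35) = 43760/57922 = 0.755499.
P(at least one) = 1 − (1−p₁)(1−p₂) = 1 − 0.435986 × 0.244501 = 0.893401.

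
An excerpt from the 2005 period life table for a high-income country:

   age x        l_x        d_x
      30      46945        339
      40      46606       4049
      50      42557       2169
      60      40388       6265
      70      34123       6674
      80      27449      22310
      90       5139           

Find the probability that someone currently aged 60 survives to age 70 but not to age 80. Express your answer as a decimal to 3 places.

0.165

We want 10|10q60 = (l_70 − l_80)/l_60.
This is the probability of reaching 70 but not 80, conditional on being alive at 60: (l_70 − l_80) / l_60.
= (34123 − 27449) / 40388 = 6674 / 40388 = 0.165247.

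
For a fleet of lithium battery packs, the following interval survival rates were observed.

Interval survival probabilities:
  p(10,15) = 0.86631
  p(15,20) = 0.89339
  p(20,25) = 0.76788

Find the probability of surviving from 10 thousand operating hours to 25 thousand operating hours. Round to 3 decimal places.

P(survive 10→25) = 0.86631 × 0.89339 × 0.76788.
= 0.594303.

0.594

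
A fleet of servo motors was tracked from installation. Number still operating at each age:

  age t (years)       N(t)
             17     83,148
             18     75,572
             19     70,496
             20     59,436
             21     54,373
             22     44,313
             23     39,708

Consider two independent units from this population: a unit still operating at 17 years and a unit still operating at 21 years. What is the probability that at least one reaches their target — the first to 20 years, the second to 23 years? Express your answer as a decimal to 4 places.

0.9231

p₁ = N(20)/N(17) = 59,436/83,148 = 0.714822; p₂ = N(23)/N(21) = 39,708/54,373 = 0.730289.
P(at least one) = 1 − (1−p₁)(1−p₂) = 1 − 0.285178 × 0.269711 = 0.923084.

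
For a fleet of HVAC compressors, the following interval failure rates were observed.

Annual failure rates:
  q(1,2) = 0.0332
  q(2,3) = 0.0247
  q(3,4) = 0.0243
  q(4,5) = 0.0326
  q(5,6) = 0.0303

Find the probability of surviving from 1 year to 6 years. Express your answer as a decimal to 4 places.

0.8630

P(survive 1→6) = (1 − 0.0332) × (1 − 0.0247) × (1 − 0.0243) × (1 − 0.0326) × (1 − 0.0303).
= 0.9668 × 0.9753 × 0.9757 × 0.9674 × 0.9697 = 0.863047.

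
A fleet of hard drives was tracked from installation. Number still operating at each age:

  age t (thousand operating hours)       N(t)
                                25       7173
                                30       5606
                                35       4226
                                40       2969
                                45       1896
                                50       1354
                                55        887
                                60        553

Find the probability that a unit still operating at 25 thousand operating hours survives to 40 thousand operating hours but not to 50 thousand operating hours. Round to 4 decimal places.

This is the probability of reaching 40 but not 50, conditional on being operational at 25: (N(40) − N(50)) / N(25).
= (2969 − 1354) / 7173 = 1615 / 7173 = 0.225150.

0.2251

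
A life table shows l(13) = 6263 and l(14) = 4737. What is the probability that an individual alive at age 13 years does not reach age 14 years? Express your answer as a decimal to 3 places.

P(die before 14 | alive at 13) = 1 − l(14)/l(13) = 1 − 4737/6263 = (1526)/6263 = 0.243653.

0.244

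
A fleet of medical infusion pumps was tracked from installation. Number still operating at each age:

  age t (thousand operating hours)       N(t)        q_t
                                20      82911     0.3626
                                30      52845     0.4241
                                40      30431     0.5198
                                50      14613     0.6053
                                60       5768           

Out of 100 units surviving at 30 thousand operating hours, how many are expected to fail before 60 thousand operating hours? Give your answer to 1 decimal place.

89.1

The relevant probability is 1 − 5768/52845 = 0.890851.
Expected number = 100 × 0.890851 = 89.1.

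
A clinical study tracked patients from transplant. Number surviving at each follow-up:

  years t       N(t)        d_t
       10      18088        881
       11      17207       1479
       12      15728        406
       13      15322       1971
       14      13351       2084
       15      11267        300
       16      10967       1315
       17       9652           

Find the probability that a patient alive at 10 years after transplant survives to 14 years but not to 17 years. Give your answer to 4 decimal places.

0.2045

This is the probability of reaching 14 but not 17, conditional on being alive at 10: (N(14) − N(17)) / N(10).
= (13351 − 9652) / 18088 = 3699 / 18088 = 0.204500.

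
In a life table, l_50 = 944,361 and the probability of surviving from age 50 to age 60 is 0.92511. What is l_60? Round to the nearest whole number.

l_60 = l_50 × p = 944,361 × 0.92511 = 873638.

873638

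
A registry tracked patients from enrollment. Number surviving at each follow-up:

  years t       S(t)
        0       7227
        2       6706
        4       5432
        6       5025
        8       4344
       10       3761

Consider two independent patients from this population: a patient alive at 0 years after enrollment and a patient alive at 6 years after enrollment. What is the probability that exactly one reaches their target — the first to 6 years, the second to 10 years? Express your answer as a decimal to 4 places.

0.4029

p₁ = S(6)/S(0) = 5025/7227 = 0.695309; p₂ = S(10)/S(6) = 3761/5025 = 0.748458.
P(exactly one) = p₁(1−p₂) + (1−p₁)p₂ = 0.174899 + 0.228048 = 0.402948.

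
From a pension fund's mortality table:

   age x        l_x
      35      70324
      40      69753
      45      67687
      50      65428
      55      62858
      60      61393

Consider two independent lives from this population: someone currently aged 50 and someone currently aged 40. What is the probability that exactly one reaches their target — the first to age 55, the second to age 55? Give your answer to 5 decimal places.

0.13036

p₁ = l_55/l_50 = 62858/65428 = 0.960720; p₂ = l_55/l_40 = 62858/69753 = 0.901151.
P(exactly one) = p₁(1−p₂) + (1−p₁)p₂ = 0.094966 + 0.035397 = 0.130363.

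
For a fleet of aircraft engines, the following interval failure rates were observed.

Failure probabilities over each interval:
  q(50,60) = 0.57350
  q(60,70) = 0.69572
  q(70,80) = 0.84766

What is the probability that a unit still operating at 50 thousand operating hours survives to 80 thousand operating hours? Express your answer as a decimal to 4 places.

Chaining the interval survival probabilities: (1 − 0.57350) × (1 − 0.69572) × (1 − 0.84766).
= 0.42650 × 0.30428 × 0.15234 = 0.019770.

0.0198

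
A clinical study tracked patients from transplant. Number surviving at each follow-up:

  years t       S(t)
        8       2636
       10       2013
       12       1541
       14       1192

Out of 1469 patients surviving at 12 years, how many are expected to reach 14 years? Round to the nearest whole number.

The relevant probability is 1192/1541 = 0.773524.
Expected number = 1469 × 0.773524 = 1136.

1136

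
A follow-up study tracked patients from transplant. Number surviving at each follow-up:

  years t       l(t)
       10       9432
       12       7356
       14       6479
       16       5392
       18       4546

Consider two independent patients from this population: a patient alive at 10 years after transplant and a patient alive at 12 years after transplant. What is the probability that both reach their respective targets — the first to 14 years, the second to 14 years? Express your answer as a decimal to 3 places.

p₁ = l(14)/l(10) = 6479/9432 = 0.686917; p₂ = l(14)/l(12) = 6479/7356 = 0.880778.
P(both) = p₁ × p₂ = 0.686917 × 0.880778 = 0.605021.

0.605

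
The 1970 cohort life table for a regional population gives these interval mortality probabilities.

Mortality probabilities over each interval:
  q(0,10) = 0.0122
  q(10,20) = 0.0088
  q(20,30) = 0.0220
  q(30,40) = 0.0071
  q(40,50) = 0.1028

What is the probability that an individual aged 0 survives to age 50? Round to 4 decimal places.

0.8530

P(survive 0→50) = (1 − 0.0122) × (1 − 0.0088) × (1 − 0.0220) × (1 − 0.0071) × (1 − 0.1028).
= 0.9878 × 0.9912 × 0.9780 × 0.9929 × 0.8972 = 0.853029.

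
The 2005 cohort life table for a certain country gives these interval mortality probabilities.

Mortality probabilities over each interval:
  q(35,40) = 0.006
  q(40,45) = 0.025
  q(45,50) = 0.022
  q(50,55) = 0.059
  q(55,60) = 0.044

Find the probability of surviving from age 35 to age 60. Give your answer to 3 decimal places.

0.853

The overall survival probability is (1 − 0.006) × (1 − 0.025) × (1 − 0.022) × (1 − 0.059) × (1 − 0.044).
= 0.994 × 0.975 × 0.978 × 0.941 × 0.956 = 0.852663.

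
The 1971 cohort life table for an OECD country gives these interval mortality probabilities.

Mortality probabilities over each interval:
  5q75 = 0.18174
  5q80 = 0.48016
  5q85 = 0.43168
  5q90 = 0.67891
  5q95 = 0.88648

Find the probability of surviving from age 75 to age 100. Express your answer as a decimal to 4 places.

Chaining the interval survival probabilities: (1 − 0.18174) × (1 − 0.48016) × (1 − 0.43168) × (1 − 0.67891) × (1 − 0.88648).
= 0.81826 × 0.51984 × 0.56832 × 0.32109 × 0.11352 = 0.008812.

0.0088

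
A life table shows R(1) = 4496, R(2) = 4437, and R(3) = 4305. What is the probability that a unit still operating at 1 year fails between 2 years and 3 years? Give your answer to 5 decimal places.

0.02936

This is the probability of reaching 2 but not 3, conditional on being operational at 1: (R(2) − R(3)) / R(1).
= (4437 − 4305) / 4496 = 132 / 4496 = 0.029359.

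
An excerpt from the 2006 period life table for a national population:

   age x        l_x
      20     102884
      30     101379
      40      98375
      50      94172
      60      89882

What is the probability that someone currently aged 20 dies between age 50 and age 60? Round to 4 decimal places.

We want 30|10q20 = (l_50 − l_60)/l_20.
This is the probability of reaching 50 but not 60, conditional on being alive at 20: (l_50 − l_60) / l_20.
= (94172 − 89882) / 102884 = 4290 / 102884 = 0.041697.

0.0417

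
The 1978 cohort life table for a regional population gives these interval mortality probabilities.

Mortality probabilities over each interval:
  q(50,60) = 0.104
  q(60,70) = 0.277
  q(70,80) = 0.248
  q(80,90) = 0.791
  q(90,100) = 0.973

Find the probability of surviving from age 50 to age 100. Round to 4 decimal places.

The overall survival probability is (1 − 0.104) × (1 − 0.277) × (1 − 0.248) × (1 − 0.791) × (1 − 0.973).
= 0.896 × 0.723 × 0.752 × 0.209 × 0.027 = 0.002749.

0.0027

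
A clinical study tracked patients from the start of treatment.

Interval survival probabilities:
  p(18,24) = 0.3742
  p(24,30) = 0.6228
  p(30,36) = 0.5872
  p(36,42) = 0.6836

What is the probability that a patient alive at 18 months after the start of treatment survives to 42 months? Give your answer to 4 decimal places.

Chaining the interval survival probabilities: 0.3742 × 0.6228 × 0.5872 × 0.6836.
= 0.093549.

0.0935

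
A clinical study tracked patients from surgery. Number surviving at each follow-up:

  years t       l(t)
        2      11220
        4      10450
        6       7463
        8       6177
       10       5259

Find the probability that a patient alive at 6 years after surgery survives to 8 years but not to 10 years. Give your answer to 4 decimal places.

0.1230

This is the probability of reaching 8 but not 10, conditional on being alive at 6: (l(8) − l(10)) / l(6).
= (6177 − 5259) / 7463 = 918 / 7463 = 0.123007.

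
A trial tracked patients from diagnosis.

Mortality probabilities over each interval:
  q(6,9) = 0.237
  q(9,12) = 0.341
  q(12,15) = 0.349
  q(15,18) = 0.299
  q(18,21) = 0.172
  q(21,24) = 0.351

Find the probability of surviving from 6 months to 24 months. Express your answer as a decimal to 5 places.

0.12331

P(survive 6→24) = (1 − 0.237) × (1 − 0.341) × (1 − 0.349) × (1 − 0.299) × (1 − 0.172) × (1 − 0.351).
= 0.763 × 0.659 × 0.651 × 0.701 × 0.828 × 0.649 = 0.123306.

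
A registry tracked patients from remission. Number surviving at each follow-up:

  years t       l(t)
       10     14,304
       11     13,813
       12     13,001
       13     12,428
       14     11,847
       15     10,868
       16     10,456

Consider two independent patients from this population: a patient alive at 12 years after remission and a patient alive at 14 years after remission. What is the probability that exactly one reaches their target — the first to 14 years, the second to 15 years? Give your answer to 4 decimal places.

p₁ = l(14)/l(12) = 11,847/13,001 = 0.911238; p₂ = l(15)/l(14) = 10,868/11,847 = 0.917363.
P(exactly one) = p₁(1−p₂) + (1−p₁)p₂ = 0.075302 + 0.081427 = 0.156729.

0.1567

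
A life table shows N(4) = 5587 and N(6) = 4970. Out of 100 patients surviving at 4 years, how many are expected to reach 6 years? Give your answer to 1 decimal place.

89.0

The relevant probability is 4970/5587 = 0.889565.
Expected number = 100 × 0.889565 = 89.0.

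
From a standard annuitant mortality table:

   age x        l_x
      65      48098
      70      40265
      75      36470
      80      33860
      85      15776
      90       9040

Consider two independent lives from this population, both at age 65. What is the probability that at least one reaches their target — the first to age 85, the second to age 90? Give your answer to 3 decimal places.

p₁ = l_85/l_65 = 15776/48098 = 0.327997; p₂ = l_90/l_65 = 9040/48098 = 0.187950.
P(at least one) = 1 − (1−p₁)(1−p₂) = 1 − 0.672003 × 0.812050 = 0.454300.

0.454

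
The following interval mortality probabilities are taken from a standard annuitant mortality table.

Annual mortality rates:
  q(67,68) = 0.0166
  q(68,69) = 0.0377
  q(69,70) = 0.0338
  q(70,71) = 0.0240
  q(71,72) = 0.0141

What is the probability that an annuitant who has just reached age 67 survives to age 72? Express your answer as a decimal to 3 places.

0.880

The overall survival probability is (1 − 0.0166) × (1 − 0.0377) × (1 − 0.0338) × (1 − 0.0240) × (1 − 0.0141).
= 0.9834 × 0.9623 × 0.9662 × 0.9760 × 0.9859 = 0.879813.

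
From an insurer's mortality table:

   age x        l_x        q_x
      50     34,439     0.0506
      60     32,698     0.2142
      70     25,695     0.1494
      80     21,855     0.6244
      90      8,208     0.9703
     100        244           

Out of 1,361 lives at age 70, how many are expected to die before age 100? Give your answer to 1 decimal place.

1348.1

The relevant probability is 1 − 244/25,695 = 0.990504.
Expected number = 1,361 × 0.990504 = 1348.1.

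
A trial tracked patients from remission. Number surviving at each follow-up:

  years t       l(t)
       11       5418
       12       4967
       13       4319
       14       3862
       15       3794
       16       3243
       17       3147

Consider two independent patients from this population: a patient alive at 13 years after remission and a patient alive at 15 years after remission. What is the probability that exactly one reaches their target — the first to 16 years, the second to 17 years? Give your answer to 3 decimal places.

0.335

p₁ = l(16)/l(13) = 3243/4319 = 0.750868; p₂ = l(17)/l(15) = 3147/3794 = 0.829468.
P(exactly one) = p₁(1−p₂) + (1−p₁)p₂ = 0.128047 + 0.206647 = 0.334694.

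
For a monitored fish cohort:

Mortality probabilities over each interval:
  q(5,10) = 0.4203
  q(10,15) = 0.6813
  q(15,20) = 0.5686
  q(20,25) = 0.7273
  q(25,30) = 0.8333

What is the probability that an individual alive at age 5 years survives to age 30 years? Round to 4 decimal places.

Survival from 5 to 30 is the product of surviving each interval: (1 − 0.4203) × (1 − 0.6813) × (1 − 0.5686) × (1 − 0.7273) × (1 − 0.8333).
= 0.5797 × 0.3187 × 0.4314 × 0.2727 × 0.1667 = 0.003623.

0.0036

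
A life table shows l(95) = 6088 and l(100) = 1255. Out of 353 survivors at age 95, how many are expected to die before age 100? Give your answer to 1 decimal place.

The relevant probability is 1 − 1255/6088 = 0.793857.
Expected number = 353 × 0.793857 = 280.2.

280.2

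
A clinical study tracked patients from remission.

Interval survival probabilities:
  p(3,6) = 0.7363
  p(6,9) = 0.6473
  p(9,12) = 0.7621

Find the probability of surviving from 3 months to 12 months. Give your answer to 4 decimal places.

P(survive 3→12) = 0.7363 × 0.6473 × 0.7621.
= 0.363222.

0.3632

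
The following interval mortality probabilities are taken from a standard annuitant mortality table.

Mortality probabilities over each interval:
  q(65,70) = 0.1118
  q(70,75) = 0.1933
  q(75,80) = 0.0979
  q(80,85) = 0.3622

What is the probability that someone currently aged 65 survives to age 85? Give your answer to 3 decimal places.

0.412

P(survive 65→85) = (1 − 0.1118) × (1 − 0.1933) × (1 − 0.0979) × (1 − 0.3622).
= 0.8882 × 0.8067 × 0.9021 × 0.6378 = 0.412251.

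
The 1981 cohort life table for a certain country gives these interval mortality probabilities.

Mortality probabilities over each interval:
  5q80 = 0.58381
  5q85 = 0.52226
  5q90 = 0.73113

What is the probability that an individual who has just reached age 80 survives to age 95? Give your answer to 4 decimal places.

0.0535

The overall survival probability is (1 − 0.58381) × (1 − 0.52226) × (1 − 0.73113).
= 0.41619 × 0.47774 × 0.26887 = 0.053460.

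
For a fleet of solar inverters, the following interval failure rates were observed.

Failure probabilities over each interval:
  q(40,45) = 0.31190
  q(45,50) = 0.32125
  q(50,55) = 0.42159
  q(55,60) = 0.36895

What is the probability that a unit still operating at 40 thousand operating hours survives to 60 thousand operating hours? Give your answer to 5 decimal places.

0.17048

The overall survival probability is (1 − 0.31190) × (1 − 0.32125) × (1 − 0.42159) × (1 − 0.36895).
= 0.68810 × 0.67875 × 0.57841 × 0.63105 = 0.170475.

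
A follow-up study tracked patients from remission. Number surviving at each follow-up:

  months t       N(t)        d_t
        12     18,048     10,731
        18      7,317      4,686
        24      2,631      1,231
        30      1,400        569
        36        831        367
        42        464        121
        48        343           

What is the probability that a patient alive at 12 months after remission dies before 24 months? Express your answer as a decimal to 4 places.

0.8542

P(die before 24 | alive at 12) = 1 − N(24)/N(12) = 1 − 2,631/18,048 = (15,417)/18,048 = 0.854222.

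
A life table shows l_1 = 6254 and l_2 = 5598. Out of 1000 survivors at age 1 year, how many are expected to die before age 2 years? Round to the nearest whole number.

105

The relevant probability is 1 − 5598/6254 = 0.104893.
Expected number = 1000 × 0.104893 = 105.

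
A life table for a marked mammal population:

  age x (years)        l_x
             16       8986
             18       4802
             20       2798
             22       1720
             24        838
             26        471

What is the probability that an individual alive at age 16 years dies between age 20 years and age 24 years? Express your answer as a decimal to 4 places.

0.2181

This is the probability of reaching 20 but not 24, conditional on being alive at 16: (l_20 − l_24) / l_16.
= (2798 − 838) / 8986 = 1960 / 8986 = 0.218117.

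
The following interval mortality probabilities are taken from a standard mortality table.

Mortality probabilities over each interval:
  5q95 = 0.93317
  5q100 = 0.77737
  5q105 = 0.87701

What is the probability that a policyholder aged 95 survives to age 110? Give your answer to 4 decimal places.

Survival from 95 to 110 is the product of surviving each interval: (1 − 0.93317) × (1 − 0.77737) × (1 − 0.87701).
= 0.06683 × 0.22263 × 0.12299 = 0.001830.

0.0018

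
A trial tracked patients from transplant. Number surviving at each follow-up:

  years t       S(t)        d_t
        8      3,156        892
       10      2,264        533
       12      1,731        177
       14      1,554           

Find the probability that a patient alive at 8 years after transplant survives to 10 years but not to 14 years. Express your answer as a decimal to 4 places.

This is the probability of reaching 10 but not 14, conditional on being alive at 8: (S(10) − S(14)) / S(8).
= (2,264 − 1,554) / 3,156 = 710 / 3,156 = 0.224968.

0.2250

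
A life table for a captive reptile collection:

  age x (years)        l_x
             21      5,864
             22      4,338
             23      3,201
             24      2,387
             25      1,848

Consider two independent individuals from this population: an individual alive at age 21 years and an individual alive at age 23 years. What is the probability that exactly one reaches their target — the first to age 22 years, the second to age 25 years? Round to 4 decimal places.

p₁ = l_22/l_21 = 4,338/5,864 = 0.739768; p₂ = l_25/l_23 = 1,848/3,201 = 0.577320.
P(exactly one) = p₁(1−p₂) + (1−p₁)p₂ = 0.312685 + 0.150237 = 0.462922.

0.4629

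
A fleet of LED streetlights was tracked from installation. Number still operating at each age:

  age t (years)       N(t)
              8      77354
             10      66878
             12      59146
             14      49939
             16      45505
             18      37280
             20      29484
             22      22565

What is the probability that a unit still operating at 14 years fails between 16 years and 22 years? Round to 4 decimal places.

This is the probability of reaching 16 but not 22, conditional on being operational at 14: (N(16) − N(22)) / N(14).
= (45505 − 22565) / 49939 = 22940 / 49939 = 0.459360.

0.4594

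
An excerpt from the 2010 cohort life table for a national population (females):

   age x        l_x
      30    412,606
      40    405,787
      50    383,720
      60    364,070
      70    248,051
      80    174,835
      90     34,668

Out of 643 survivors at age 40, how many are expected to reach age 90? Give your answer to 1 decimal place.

54.9

The relevant probability is 34,668/405,787 = 0.085434.
Expected number = 643 × 0.085434 = 54.9.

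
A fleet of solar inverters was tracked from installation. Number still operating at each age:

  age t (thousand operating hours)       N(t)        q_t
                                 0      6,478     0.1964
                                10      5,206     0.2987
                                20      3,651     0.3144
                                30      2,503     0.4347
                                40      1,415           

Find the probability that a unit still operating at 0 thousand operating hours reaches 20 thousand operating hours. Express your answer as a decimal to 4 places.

0.5636

The conditional survival probability is N(20)/N(0) = 3,651/6,478 = 0.563600.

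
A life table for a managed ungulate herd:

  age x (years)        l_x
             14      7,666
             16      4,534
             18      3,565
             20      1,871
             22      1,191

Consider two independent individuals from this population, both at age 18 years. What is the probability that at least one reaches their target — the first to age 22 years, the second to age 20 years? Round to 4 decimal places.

p₁ = l_22/l_18 = 1,191/3,565 = 0.334081; p₂ = l_20/l_18 = 1,871/3,565 = 0.524825.
P(at least one) = 1 − (1−p₁)(1−p₂) = 1 − 0.665919 × 0.475175 = 0.683572.

0.6836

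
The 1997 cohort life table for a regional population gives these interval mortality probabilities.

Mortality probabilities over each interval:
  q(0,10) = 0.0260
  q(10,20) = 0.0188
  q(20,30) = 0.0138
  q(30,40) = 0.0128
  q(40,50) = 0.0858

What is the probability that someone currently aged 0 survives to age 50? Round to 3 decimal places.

Chaining the interval survival probabilities: (1 − 0.0260) × (1 − 0.0188) × (1 − 0.0138) × (1 − 0.0128) × (1 − 0.0858).
= 0.9740 × 0.9812 × 0.9862 × 0.9872 × 0.9142 = 0.850605.

0.851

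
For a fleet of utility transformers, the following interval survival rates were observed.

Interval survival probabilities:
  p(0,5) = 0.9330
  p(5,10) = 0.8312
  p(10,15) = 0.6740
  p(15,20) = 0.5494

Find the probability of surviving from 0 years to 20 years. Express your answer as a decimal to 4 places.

0.2872

Chaining the interval survival probabilities: 0.9330 × 0.8312 × 0.6740 × 0.5494.
= 0.287168.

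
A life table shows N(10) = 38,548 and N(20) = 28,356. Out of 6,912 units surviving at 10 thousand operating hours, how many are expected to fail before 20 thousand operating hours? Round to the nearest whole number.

The relevant probability is 1 − 28,356/38,548 = 0.264398.
Expected number = 6,912 × 0.264398 = 1828.

1828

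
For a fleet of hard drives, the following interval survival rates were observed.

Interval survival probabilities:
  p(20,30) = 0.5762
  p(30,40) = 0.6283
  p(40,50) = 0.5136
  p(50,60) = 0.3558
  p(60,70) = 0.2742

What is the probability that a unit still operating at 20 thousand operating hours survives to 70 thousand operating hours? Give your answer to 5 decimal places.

0.01814

The overall survival probability is 0.5762 × 0.6283 × 0.5136 × 0.3558 × 0.2742.
= 0.018140.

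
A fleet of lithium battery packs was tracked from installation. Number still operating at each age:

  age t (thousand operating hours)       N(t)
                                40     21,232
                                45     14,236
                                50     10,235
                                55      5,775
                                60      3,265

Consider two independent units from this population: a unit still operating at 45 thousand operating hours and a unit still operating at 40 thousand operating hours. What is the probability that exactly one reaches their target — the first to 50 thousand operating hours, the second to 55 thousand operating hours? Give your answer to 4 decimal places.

0.5998

p₁ = N(50)/N(45) = 10,235/14,236 = 0.718952; p₂ = N(55)/N(40) = 5,775/21,232 = 0.271995.
P(exactly one) = p₁(1−p₂) + (1−p₁)p₂ = 0.523401 + 0.076444 = 0.599844.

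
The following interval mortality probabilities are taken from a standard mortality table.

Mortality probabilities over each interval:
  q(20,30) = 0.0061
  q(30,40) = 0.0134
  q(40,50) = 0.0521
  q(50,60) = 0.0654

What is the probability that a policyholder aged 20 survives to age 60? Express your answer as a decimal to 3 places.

Survival from 20 to 60 is the product of surviving each interval: (1 − 0.0061) × (1 − 0.0134) × (1 − 0.0521) × (1 − 0.0654).
= 0.9939 × 0.9866 × 0.9479 × 0.9346 = 0.868705.

0.869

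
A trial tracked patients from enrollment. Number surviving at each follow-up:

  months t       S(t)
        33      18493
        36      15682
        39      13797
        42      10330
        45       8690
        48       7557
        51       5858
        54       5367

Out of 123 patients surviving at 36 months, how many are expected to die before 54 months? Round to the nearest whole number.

81

The relevant probability is 1 − 5367/15682 = 0.657760.
Expected number = 123 × 0.657760 = 81.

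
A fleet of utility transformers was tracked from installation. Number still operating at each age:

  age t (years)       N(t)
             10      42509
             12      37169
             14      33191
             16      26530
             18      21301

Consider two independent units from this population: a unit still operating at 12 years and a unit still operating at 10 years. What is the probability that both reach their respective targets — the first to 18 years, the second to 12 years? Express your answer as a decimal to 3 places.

p₁ = N(18)/N(12) = 21301/37169 = 0.573085; p₂ = N(12)/N(10) = 37169/42509 = 0.874380.
P(both) = p₁ × p₂ = 0.573085 × 0.874380 = 0.501094.

0.501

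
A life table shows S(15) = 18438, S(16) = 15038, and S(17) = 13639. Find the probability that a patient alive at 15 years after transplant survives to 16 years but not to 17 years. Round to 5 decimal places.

0.07588

This is the probability of reaching 16 but not 17, conditional on being alive at 15: (S(16) − S(17)) / S(15).
= (15038 − 13639) / 18438 = 1399 / 18438 = 0.075876.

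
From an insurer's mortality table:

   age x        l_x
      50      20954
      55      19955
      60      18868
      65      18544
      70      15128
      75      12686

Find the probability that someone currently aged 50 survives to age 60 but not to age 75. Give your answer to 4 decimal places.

This is the probability of reaching 60 but not 75, conditional on being alive at 50: (l_60 − l_75) / l_50.
= (18868 − 12686) / 20954 = 6182 / 20954 = 0.295027.

0.2950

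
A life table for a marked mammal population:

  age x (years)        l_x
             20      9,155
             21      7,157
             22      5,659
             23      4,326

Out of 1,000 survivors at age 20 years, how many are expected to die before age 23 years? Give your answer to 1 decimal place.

The relevant probability is 1 − 4,326/9,155 = 0.527471.
Expected number = 1,000 × 0.527471 = 527.5.

527.5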